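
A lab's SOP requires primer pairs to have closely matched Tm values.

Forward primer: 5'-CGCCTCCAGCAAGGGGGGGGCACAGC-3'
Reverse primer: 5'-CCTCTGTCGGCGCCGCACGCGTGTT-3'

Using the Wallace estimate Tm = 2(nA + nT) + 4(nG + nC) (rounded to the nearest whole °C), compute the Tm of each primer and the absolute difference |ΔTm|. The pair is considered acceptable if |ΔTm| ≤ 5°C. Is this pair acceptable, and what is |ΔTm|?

Forward: A=5 T=1 G=11 C=9 → Tm = 2·6 + 4·20 = 92°C.
Reverse: A=1 T=6 G=8 C=10 → Tm = 2·7 + 4·18 = 86°C.
|ΔTm| = |92 − 86| = 6°C, > 5°C.

|ΔTm| = 6°C; the pair is not acceptable.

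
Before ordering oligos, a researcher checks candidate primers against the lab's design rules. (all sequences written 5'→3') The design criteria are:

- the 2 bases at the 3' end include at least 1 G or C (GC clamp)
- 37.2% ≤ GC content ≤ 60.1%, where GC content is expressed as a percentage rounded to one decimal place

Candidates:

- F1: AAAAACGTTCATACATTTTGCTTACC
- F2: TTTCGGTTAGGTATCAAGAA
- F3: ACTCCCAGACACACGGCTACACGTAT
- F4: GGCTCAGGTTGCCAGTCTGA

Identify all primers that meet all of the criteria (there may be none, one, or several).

F1 (26 nt, A=9 T=9 G=2 C=6): 3' end CC has 2 G/C ✓; GC 8/26 = 30.8%, outside 37.2–60.1% ✗ — fails.
F2 (20 nt, A=6 T=7 G=5 C=2): 3' end AA has 0 G/C, need ≥1 ✗; GC 7/20 = 35.0%, outside 37.2–60.1% ✗ — fails.
F3 (26 nt, A=8 T=4 G=4 C=10): 3' end AT has 0 G/C, need ≥1 ✗; GC 14/26 = 53.8% ✓ — fails.
F4 (20 nt, A=3 T=5 G=7 C=5): 3' end GA has 1 G/C ✓; GC 12/20 = 60.0% ✓ — passes.

F4 only.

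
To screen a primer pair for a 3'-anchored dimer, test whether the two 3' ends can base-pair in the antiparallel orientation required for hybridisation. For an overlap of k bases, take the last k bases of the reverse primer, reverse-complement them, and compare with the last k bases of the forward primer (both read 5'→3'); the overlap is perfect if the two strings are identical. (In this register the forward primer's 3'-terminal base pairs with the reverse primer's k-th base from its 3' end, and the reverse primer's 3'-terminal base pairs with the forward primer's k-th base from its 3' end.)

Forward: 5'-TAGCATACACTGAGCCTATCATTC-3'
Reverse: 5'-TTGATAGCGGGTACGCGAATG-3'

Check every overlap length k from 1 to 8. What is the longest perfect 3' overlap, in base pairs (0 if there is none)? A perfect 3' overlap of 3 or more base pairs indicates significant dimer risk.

Last 8 bases (5'→3') — forward …TATCATTC, reverse …CGCGAATG.
Reverse complement of the reverse primer's last 8 bases: CATTCGCG; its first k bases are the reverse complement of the reverse primer's last k bases, so a perfect k-base overlap needs the forward primer's last k bases to equal them.
Comparing (forward last k vs required): k=1: C vs C ✓; k=2: TC vs CA ✗; k=3: TTC vs CAT ✗; k=4: ATTC vs CATT ✗; k=5: CATTC vs CATTC ✓; k=6: TCATTC vs CATTCG ✗; k=7: ATCATTC vs CATTCGC ✗; k=8: TATCATTC vs CATTCGCG ✗.
Perfect overlaps at k = 1, 5; the largest is 5.

Longest perfect overlap: 5 complementary base pairs; significant dimer risk (threshold 3).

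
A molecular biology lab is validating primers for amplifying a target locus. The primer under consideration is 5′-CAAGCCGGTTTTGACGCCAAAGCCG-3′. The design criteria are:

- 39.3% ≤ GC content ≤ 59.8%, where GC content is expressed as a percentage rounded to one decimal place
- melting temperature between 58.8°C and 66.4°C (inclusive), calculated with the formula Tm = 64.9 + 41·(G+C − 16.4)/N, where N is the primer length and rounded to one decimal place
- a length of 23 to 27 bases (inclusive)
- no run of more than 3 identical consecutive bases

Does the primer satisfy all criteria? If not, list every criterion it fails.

Base counts: A=6, T=4, G=7, C=8 (length 25).
GC content: GC 15/25 = 60.0%, outside 39.3–59.8% ✗
Tm: Tm = 64.9 + 41·(15 − 16.4)/25 = 62.6°C ✓
length: length 25 ✓
homopolymer run: longest run = 4, exceeds 3 ✗

Fails: GC content, homopolymer run.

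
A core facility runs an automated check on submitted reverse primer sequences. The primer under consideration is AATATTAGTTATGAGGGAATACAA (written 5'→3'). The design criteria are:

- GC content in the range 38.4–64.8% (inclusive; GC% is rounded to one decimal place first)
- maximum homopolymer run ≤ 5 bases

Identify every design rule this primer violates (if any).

Fails: GC content.

Base counts: A=11, T=7, G=5, C=1 (length 24).
GC content: GC 6/24 = 25.0%, outside 38.4–64.8% ✗
homopolymer run: longest run = 3 ✓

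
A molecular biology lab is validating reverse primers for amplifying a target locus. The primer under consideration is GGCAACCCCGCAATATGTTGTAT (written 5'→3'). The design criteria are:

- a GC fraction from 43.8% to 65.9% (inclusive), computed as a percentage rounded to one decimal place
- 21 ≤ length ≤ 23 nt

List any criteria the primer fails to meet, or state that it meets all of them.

Meets all criteria.

Base counts: A=6, T=6, G=5, C=6 (length 23).
GC content: GC 11/23 = 47.8% ✓
length: length 23 ✓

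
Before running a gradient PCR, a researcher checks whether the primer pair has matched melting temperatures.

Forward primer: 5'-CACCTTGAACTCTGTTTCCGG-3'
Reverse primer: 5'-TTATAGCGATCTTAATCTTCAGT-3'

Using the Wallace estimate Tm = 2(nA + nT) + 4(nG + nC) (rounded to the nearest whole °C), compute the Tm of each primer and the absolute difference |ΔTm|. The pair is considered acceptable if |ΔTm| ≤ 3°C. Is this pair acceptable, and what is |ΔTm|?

Forward: A=3 T=7 G=4 C=7 → Tm = 2·10 + 4·11 = 64°C.
Reverse: A=6 T=10 G=3 C=4 → Tm = 2·16 + 4·7 = 60°C.
|ΔTm| = |64 − 60| = 4°C, > 3°C.

|ΔTm| = 4°C; the pair is not acceptable.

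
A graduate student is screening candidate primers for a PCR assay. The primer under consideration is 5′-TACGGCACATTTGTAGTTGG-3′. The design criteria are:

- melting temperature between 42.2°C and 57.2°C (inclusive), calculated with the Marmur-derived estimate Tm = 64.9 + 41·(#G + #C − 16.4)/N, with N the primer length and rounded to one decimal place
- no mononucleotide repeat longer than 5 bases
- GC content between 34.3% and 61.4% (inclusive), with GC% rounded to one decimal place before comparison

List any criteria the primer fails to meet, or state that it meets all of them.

Base counts: A=4, T=7, G=6, C=3 (length 20).
Tm: Tm = 64.9 + 41·(9 − 16.4)/20 = 49.7°C ✓
homopolymer run: longest run = 3 ✓
GC content: GC 9/20 = 45.0% ✓

Meets all criteria.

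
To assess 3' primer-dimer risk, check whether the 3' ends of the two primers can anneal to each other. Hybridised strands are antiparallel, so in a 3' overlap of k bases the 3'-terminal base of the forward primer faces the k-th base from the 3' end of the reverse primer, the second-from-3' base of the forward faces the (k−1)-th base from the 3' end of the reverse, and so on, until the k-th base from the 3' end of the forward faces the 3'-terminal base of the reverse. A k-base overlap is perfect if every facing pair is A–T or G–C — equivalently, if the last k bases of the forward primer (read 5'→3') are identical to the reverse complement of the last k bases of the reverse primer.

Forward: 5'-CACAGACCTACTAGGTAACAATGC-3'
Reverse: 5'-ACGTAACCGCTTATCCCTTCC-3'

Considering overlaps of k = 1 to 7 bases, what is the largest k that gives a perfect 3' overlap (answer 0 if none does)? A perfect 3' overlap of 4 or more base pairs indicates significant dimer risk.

Longest perfect overlap: 0 complementary base pairs; below the dimer-risk threshold (threshold 4).

Last 7 bases (5'→3') — forward …ACAATGC, reverse …CCCTTCC.
Reverse complement of the reverse primer's last 7 bases: GGAAGGG; its first k bases are the reverse complement of the reverse primer's last k bases, so a perfect k-base overlap needs the forward primer's last k bases to equal them.
Comparing (forward last k vs required): k=1: C vs G ✗; k=2: GC vs GG ✗; k=3: TGC vs GGA ✗; k=4: ATGC vs GGAA ✗; k=5: AATGC vs GGAAG ✗; k=6: CAATGC vs GGAAGG ✗; k=7: ACAATGC vs GGAAGGG ✗.
No overlap length from 1 to 7 is perfect, so the longest perfect 3' overlap is 0.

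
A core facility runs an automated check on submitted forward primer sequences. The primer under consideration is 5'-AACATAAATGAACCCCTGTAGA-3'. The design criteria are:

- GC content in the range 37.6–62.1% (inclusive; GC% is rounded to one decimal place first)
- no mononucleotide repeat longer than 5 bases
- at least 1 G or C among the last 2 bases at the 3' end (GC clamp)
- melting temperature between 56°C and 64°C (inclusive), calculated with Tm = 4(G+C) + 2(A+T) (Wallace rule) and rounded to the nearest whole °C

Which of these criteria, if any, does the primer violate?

Fails: GC content.

Base counts: A=10, T=4, G=3, C=5 (length 22).
GC content: GC 8/22 = 36.4%, outside 37.6–62.1% ✗
homopolymer run: longest run = 4 ✓
GC clamp: 3' end GA has 1 G/C ✓
Tm: Tm = 2·14 + 4·8 = 60°C ✓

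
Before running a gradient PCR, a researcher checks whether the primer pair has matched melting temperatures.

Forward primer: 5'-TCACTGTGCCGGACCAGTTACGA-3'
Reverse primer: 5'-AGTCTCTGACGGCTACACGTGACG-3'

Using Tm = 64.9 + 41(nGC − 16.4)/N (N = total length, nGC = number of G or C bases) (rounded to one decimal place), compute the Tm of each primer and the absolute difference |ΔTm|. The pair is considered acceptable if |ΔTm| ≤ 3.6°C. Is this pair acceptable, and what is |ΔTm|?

Forward: G+C = 13, N = 23 → Tm = 64.9 + 41·(13 − 16.4)/23 = 58.8°C.
Reverse: G+C = 14, N = 24 → Tm = 64.9 + 41·(14 − 16.4)/24 = 60.8°C.
|ΔTm| = |58.8 − 60.8| = 2.0°C, ≤ 3.6°C.

|ΔTm| = 2.0°C; the pair is acceptable.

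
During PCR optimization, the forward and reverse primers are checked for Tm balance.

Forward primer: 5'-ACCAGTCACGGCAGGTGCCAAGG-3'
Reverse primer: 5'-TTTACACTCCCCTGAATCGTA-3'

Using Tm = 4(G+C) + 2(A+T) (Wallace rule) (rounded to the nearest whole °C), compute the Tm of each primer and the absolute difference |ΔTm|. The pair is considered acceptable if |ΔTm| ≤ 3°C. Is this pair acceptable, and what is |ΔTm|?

Forward: A=6 T=2 G=8 C=7 → Tm = 2·8 + 4·15 = 76°C.
Reverse: A=5 T=7 G=2 C=7 → Tm = 2·12 + 4·9 = 60°C.
|ΔTm| = |76 − 60| = 16°C, > 3°C.

|ΔTm| = 16°C; the pair is not acceptable.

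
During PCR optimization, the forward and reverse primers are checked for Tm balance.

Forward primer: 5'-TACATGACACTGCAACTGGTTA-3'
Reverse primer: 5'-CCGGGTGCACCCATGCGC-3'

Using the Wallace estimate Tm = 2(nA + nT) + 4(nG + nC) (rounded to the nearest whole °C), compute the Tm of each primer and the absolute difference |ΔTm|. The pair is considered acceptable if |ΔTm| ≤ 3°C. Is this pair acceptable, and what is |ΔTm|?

Forward: A=7 T=6 G=4 C=5 → Tm = 2·13 + 4·9 = 62°C.
Reverse: A=2 T=2 G=6 C=8 → Tm = 2·4 + 4·14 = 64°C.
|ΔTm| = |62 − 64| = 2°C, ≤ 3°C.

|ΔTm| = 2°C; the pair is acceptable.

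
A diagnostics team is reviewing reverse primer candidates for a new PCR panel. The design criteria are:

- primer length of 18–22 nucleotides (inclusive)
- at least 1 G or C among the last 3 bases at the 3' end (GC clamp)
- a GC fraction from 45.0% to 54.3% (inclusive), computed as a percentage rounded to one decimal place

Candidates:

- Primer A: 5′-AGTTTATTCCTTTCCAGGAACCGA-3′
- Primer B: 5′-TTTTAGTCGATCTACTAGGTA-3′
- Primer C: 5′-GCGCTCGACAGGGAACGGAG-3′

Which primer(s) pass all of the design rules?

None of the candidates satisfy all criteria.

Primer A (24 nt, A=6 T=8 G=4 C=6): length 24, outside 18–22 ✗; 3' end CGA has 2 G/C ✓; GC 10/24 = 41.7%, outside 45.0–54.3% ✗ — fails.
Primer B (21 nt, A=5 T=9 G=4 C=3): length 21 ✓; 3' end GTA has 1 G/C ✓; GC 7/21 = 33.3%, outside 45.0–54.3% ✗ — fails.
Primer C (20 nt, A=5 T=1 G=9 C=5): length 20 ✓; 3' end GAG has 2 G/C ✓; GC 14/20 = 70.0%, outside 45.0–54.3% ✗ — fails.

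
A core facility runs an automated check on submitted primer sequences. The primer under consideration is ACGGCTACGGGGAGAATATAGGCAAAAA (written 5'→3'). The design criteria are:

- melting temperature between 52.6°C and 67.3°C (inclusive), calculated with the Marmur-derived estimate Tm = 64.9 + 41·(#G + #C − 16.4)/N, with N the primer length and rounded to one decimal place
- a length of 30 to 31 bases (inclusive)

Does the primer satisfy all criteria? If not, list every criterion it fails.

Fails: length.

Base counts: A=12, T=3, G=9, C=4 (length 28).
Tm: Tm = 64.9 + 41·(13 − 16.4)/28 = 59.9°C ✓
length: length 28, outside 30–31 ✗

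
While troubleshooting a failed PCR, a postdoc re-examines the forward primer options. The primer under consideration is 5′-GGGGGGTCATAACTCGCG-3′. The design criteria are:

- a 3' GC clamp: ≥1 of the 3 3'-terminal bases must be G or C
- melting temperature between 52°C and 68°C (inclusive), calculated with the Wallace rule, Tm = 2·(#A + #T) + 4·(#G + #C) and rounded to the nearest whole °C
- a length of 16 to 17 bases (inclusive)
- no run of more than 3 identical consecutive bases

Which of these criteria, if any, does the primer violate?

Base counts: A=3, T=3, G=8, C=4 (length 18).
GC clamp: 3' end GCG has 3 G/C ✓
Tm: Tm = 2·6 + 4·12 = 60°C ✓
length: length 18, outside 16–17 ✗
homopolymer run: longest run = 6, exceeds 3 ✗

Fails: length, homopolymer run.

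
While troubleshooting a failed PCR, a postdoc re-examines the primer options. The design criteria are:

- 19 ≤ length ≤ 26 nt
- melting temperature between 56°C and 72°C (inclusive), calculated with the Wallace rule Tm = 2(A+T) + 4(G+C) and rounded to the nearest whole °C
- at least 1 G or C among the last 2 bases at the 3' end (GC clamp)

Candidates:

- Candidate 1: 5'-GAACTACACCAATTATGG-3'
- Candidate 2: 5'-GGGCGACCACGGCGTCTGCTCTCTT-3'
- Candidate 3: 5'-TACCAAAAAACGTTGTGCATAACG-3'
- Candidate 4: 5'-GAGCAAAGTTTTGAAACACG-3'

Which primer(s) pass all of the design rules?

Candidate 3 and Candidate 4.

Candidate 1 (18 nt, A=7 T=4 G=3 C=4): length 18, outside 19–26 ✗; Tm = 2·11 + 4·7 = 50°C, outside 56–72°C ✗; 3' end GG has 2 G/C ✓ — fails.
Candidate 2 (25 nt, A=2 T=6 G=8 C=9): length 25 ✓; Tm = 2·8 + 4·17 = 84°C, outside 56–72°C ✗; 3' end TT has 0 G/C, need ≥1 ✗ — fails.
Candidate 3 (24 nt, A=10 T=5 G=4 C=5): length 24 ✓; Tm = 2·15 + 4·9 = 66°C ✓; 3' end CG has 2 G/C ✓ — passes.
Candidate 4 (20 nt, A=8 T=4 G=5 C=3): length 20 ✓; Tm = 2·12 + 4·8 = 56°C ✓; 3' end CG has 2 G/C ✓ — passes.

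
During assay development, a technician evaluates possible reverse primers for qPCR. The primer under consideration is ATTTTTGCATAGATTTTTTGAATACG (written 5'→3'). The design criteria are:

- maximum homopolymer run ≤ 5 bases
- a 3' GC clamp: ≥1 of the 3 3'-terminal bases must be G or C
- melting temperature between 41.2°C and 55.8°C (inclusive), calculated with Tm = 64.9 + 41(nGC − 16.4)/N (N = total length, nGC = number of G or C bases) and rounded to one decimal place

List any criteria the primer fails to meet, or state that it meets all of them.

Base counts: A=7, T=13, G=4, C=2 (length 26).
homopolymer run: longest run = 6, exceeds 5 ✗
GC clamp: 3' end ACG has 2 G/C ✓
Tm: Tm = 64.9 + 41·(6 − 16.4)/26 = 48.5°C ✓

Fails: homopolymer run.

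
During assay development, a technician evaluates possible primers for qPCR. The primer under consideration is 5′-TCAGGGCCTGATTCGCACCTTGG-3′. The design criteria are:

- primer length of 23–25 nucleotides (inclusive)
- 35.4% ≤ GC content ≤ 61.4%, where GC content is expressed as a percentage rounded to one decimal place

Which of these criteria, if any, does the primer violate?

Base counts: A=3, T=6, G=7, C=7 (length 23).
length: length 23 ✓
GC content: GC 14/23 = 60.9% ✓

Meets all criteria.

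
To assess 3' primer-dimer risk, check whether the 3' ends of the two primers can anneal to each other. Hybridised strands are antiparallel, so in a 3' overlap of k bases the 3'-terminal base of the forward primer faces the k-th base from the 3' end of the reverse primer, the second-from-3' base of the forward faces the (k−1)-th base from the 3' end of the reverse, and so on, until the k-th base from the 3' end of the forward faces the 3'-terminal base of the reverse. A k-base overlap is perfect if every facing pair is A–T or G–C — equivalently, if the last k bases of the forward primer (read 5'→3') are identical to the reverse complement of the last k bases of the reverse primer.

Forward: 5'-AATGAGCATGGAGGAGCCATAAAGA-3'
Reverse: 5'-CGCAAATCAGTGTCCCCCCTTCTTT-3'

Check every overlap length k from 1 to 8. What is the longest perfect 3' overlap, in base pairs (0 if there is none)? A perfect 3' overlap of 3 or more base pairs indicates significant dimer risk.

Last 8 bases (5'→3') — forward …CATAAAGA, reverse …CCTTCTTT.
Reverse complement of the reverse primer's last 8 bases: AAAGAAGG; its first k bases are the reverse complement of the reverse primer's last k bases, so a perfect k-base overlap needs the forward primer's last k bases to equal them.
Comparing (forward last k vs required): k=1: A vs A ✓; k=2: GA vs AA ✗; k=3: AGA vs AAA ✗; k=4: AAGA vs AAAG ✗; k=5: AAAGA vs AAAGA ✓; k=6: TAAAGA vs AAAGAA ✗; k=7: ATAAAGA vs AAAGAAG ✗; k=8: CATAAAGA vs AAAGAAGG ✗.
Perfect overlaps at k = 1, 5; the largest is 5.

Longest perfect overlap: 5 complementary base pairs; significant dimer risk (threshold 3).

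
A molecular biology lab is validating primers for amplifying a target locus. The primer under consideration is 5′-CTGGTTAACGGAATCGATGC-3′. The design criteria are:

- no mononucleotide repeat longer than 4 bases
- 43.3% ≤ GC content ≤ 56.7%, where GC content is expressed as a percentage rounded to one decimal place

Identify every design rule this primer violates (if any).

Base counts: A=5, T=5, G=6, C=4 (length 20).
homopolymer run: longest run = 2 ✓
GC content: GC 10/20 = 50.0% ✓

Meets all criteria.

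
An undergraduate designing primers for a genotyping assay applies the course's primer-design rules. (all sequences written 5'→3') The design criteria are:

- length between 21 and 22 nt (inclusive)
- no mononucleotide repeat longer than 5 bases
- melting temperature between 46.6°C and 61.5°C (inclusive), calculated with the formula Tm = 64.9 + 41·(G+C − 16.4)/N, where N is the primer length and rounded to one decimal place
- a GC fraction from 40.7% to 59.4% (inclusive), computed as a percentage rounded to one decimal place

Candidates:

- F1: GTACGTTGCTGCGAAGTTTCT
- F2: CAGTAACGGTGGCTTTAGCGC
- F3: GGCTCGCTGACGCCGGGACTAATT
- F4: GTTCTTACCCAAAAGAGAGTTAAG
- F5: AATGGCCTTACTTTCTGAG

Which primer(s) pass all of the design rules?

F1 and F2.

F1 (21 nt, A=3 T=8 G=6 C=4): length 21 ✓; longest run = 3 ✓; Tm = 64.9 + 41·(10 − 16.4)/21 = 52.4°C ✓; GC 10/21 = 47.6% ✓ — passes.
F2 (21 nt, A=4 T=5 G=7 C=5): length 21 ✓; longest run = 3 ✓; Tm = 64.9 + 41·(12 − 16.4)/21 = 56.3°C ✓; GC 12/21 = 57.1% ✓ — passes.
F3 (24 nt, A=4 T=5 G=8 C=7): length 24, outside 21–22 ✗; longest run = 3 ✓; Tm = 64.9 + 41·(15 − 16.4)/24 = 62.5°C, outside 46.6–61.5°C ✗; GC 15/24 = 62.5%, outside 40.7–59.4% ✗ — fails.
F4 (24 nt, A=9 T=6 G=5 C=4): length 24, outside 21–22 ✗; longest run = 4 ✓; Tm = 64.9 + 41·(9 − 16.4)/24 = 52.3°C ✓; GC 9/24 = 37.5%, outside 40.7–59.4% ✗ — fails.
F5 (19 nt, A=4 T=7 G=4 C=4): length 19, outside 21–22 ✗; longest run = 3 ✓; Tm = 64.9 + 41·(8 − 16.4)/19 = 46.8°C ✓; GC 8/19 = 42.1% ✓ — fails.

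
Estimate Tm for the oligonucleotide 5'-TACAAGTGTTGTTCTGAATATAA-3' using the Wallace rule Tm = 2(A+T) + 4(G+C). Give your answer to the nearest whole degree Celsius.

Base counts: A=8, T=9, G=4, C=2 (length 23).
Tm = 2·(8+9) + 4·(4+2) = 2·17 + 4·6 = 34 + 24 = 58°C.

58°C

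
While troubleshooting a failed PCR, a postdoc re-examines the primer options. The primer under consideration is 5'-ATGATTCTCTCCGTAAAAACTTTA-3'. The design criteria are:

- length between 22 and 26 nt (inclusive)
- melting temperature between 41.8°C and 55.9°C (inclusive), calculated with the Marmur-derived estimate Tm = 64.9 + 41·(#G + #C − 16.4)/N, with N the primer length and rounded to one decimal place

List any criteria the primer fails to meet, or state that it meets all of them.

Meets all criteria.

Base counts: A=8, T=9, G=2, C=5 (length 24).
length: length 24 ✓
Tm: Tm = 64.9 + 41·(7 − 16.4)/24 = 48.8°C ✓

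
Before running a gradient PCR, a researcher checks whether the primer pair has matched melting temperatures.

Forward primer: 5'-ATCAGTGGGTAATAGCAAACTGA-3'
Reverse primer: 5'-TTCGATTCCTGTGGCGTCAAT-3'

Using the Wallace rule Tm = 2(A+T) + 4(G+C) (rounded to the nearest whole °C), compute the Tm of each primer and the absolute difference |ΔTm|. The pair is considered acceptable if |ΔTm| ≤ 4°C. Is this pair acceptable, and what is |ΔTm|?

Forward: A=9 T=5 G=6 C=3 → Tm = 2·14 + 4·9 = 64°C.
Reverse: A=3 T=8 G=5 C=5 → Tm = 2·11 + 4·10 = 62°C.
|ΔTm| = |64 − 62| = 2°C, ≤ 4°C.

|ΔTm| = 2°C; the pair is acceptable.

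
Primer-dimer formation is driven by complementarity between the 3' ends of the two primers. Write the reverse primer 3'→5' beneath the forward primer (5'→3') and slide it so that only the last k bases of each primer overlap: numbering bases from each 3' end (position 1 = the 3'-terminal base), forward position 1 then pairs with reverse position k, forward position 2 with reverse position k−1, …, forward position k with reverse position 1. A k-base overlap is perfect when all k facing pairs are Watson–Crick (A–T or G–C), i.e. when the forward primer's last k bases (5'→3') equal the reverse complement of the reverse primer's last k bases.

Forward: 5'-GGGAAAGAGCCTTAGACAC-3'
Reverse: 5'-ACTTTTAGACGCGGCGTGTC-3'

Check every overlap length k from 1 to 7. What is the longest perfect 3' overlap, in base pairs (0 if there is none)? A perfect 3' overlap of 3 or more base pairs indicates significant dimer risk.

Longest perfect overlap: 5 complementary base pairs; significant dimer risk (threshold 3).

Last 7 bases (5'→3') — forward …TAGACAC, reverse …GCGTGTC.
Reverse complement of the reverse primer's last 7 bases: GACACGC; its first k bases are the reverse complement of the reverse primer's last k bases, so a perfect k-base overlap needs the forward primer's last k bases to equal them.
Comparing (forward last k vs required): k=1: C vs G ✗; k=2: AC vs GA ✗; k=3: CAC vs GAC ✗; k=4: ACAC vs GACA ✗; k=5: GACAC vs GACAC ✓; k=6: AGACAC vs GACACG ✗; k=7: TAGACAC vs GACACGC ✗.
Only k = 5 is perfect, so the longest perfect 3' overlap is 5.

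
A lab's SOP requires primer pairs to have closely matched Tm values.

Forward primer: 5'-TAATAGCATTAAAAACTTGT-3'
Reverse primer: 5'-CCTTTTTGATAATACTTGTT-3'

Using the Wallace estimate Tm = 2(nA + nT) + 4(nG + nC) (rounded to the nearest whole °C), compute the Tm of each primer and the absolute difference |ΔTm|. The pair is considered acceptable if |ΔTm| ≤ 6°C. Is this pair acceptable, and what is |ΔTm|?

|ΔTm| = 2°C; the pair is acceptable.

Forward: A=9 T=7 G=2 C=2 → Tm = 2·16 + 4·4 = 48°C.
Reverse: A=4 T=11 G=2 C=3 → Tm = 2·15 + 4·5 = 50°C.
|ΔTm| = |48 − 50| = 2°C, ≤ 6°C.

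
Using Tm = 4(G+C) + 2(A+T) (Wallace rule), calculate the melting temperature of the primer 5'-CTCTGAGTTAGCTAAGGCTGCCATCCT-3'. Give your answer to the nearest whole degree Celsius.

82°C

Base counts: A=5, T=8, G=6, C=8 (length 27).
Tm = 2·(5+8) + 4·(6+8) = 2·13 + 4·14 = 26 + 56 = 82°C.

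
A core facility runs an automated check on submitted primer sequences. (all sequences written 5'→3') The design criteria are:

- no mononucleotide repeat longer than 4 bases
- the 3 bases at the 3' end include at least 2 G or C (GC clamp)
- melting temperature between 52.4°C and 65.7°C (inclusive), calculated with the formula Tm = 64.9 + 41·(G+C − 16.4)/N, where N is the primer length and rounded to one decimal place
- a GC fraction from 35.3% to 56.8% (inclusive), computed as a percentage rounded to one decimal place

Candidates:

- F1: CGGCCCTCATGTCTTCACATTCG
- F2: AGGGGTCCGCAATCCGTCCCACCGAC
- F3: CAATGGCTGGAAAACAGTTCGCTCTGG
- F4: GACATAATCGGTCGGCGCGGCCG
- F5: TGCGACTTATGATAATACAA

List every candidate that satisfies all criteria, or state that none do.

F1 (23 nt, A=3 T=7 G=4 C=9): longest run = 3 ✓; 3' end TCG has 2 G/C ✓; Tm = 64.9 + 41·(13 − 16.4)/23 = 58.8°C ✓; GC 13/23 = 56.5% ✓ — passes.
F2 (26 nt, A=5 T=3 G=7 C=11): longest run = 4 ✓; 3' end GAC has 2 G/C ✓; Tm = 64.9 + 41·(18 − 16.4)/26 = 67.4°C, outside 52.4–65.7°C ✗; GC 18/26 = 69.2%, outside 35.3–56.8% ✗ — fails.
F3 (27 nt, A=7 T=6 G=8 C=6): longest run = 4 ✓; 3' end TGG has 2 G/C ✓; Tm = 64.9 + 41·(14 − 16.4)/27 = 61.3°C ✓; GC 14/27 = 51.9% ✓ — passes.
F4 (23 nt, A=4 T=3 G=9 C=7): longest run = 2 ✓; 3' end CCG has 3 G/C ✓; Tm = 64.9 + 41·(16 − 16.4)/23 = 64.2°C ✓; GC 16/23 = 69.6%, outside 35.3–56.8% ✗ — fails.
F5 (20 nt, A=8 T=6 G=3 C=3): longest run = 2 ✓; 3' end CAA has 1 G/C, need ≥2 ✗; Tm = 64.9 + 41·(6 − 16.4)/20 = 43.6°C, outside 52.4–65.7°C ✗; GC 6/20 = 30.0%, outside 35.3–56.8% ✗ — fails.

F1 and F3.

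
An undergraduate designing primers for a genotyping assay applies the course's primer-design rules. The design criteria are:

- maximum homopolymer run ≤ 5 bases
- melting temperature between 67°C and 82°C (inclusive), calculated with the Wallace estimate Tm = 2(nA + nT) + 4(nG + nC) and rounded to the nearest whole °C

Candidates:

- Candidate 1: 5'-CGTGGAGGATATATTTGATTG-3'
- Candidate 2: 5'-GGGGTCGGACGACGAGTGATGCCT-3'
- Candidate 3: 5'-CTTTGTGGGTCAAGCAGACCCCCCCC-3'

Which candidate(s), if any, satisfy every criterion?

Candidate 1 (21 nt, A=5 T=8 G=7 C=1): longest run = 3 ✓; Tm = 2·13 + 4·8 = 58°C, outside 67–82°C ✗ — fails.
Candidate 2 (24 nt, A=4 T=4 G=11 C=5): longest run = 4 ✓; Tm = 2·8 + 4·16 = 80°C ✓ — passes.
Candidate 3 (26 nt, A=4 T=5 G=6 C=11): longest run = 8, exceeds 5 ✗; Tm = 2·9 + 4·17 = 86°C, outside 67–82°C ✗ — fails.

Candidate 2 only.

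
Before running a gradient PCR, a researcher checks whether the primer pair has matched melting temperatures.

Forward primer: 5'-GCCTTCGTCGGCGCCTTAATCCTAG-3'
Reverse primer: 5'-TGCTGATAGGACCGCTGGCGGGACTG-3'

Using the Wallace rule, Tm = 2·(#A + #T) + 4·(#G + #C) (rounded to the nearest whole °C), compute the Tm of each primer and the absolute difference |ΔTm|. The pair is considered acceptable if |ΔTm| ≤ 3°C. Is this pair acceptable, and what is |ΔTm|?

Forward: A=3 T=7 G=6 C=9 → Tm = 2·10 + 4·15 = 80°C.
Reverse: A=4 T=5 G=11 C=6 → Tm = 2·9 + 4·17 = 86°C.
|ΔTm| = |80 − 86| = 6°C, > 3°C.

|ΔTm| = 6°C; the pair is not acceptable.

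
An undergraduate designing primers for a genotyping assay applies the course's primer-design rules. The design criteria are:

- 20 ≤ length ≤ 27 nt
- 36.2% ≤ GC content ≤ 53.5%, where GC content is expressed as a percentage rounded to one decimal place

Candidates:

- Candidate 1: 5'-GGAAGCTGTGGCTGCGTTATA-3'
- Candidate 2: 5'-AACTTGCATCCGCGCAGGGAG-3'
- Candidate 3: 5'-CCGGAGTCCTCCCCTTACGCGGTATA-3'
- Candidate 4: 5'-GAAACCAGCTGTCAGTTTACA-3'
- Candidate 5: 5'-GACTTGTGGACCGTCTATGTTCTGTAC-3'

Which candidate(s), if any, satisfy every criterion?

Candidate 1 (21 nt, A=4 T=6 G=8 C=3): length 21 ✓; GC 11/21 = 52.4% ✓ — passes.
Candidate 2 (21 nt, A=5 T=3 G=7 C=6): length 21 ✓; GC 13/21 = 61.9%, outside 36.2–53.5% ✗ — fails.
Candidate 3 (26 nt, A=4 T=6 G=6 C=10): length 26 ✓; GC 16/26 = 61.5%, outside 36.2–53.5% ✗ — fails.
Candidate 4 (21 nt, A=7 T=5 G=4 C=5): length 21 ✓; GC 9/21 = 42.9% ✓ — passes.
Candidate 5 (27 nt, A=4 T=10 G=7 C=6): length 27 ✓; GC 13/27 = 48.1% ✓ — passes.

Candidate 1, Candidate 4 and Candidate 5.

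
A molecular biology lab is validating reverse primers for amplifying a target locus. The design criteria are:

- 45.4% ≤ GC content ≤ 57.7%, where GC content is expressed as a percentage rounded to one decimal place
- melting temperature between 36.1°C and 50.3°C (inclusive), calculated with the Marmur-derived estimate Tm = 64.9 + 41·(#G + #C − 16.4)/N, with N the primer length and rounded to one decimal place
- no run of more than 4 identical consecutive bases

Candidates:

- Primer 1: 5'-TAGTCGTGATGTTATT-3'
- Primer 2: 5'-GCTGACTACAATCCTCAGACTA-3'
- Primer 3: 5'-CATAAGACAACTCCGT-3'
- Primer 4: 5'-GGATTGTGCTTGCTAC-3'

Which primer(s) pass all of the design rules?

Primer 4 only.

Primer 1 (16 nt, A=3 T=8 G=4 C=1): GC 5/16 = 31.3%, outside 45.4–57.7% ✗; Tm = 64.9 + 41·(5 − 16.4)/16 = 35.7°C, outside 36.1–50.3°C ✗; longest run = 2 ✓ — fails.
Primer 2 (22 nt, A=7 T=5 G=3 C=7): GC 10/22 = 45.5% ✓; Tm = 64.9 + 41·(10 − 16.4)/22 = 53.0°C, outside 36.1–50.3°C ✗; longest run = 2 ✓ — fails.
Primer 3 (16 nt, A=6 T=3 G=2 C=5): GC 7/16 = 43.8%, outside 45.4–57.7% ✗; Tm = 64.9 + 41·(7 − 16.4)/16 = 40.8°C ✓; longest run = 2 ✓ — fails.
Primer 4 (16 nt, A=2 T=6 G=5 C=3): GC 8/16 = 50.0% ✓; Tm = 64.9 + 41·(8 − 16.4)/16 = 43.4°C ✓; longest run = 2 ✓ — passes.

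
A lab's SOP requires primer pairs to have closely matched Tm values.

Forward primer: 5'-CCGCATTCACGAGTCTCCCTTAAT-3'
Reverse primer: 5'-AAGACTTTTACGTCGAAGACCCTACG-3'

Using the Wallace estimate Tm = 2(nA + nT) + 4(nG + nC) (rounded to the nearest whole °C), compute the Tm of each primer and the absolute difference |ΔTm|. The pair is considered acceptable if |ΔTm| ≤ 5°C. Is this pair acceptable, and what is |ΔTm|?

Forward: A=5 T=7 G=3 C=9 → Tm = 2·12 + 4·12 = 72°C.
Reverse: A=8 T=6 G=5 C=7 → Tm = 2·14 + 4·12 = 76°C.
|ΔTm| = |72 − 76| = 4°C, ≤ 5°C.

|ΔTm| = 4°C; the pair is acceptable.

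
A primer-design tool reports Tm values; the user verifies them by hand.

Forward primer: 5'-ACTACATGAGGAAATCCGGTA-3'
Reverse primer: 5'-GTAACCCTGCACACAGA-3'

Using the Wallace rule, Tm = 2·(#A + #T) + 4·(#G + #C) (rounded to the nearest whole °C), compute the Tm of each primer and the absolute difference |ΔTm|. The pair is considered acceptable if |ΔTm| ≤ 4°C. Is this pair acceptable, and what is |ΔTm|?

|ΔTm| = 8°C; the pair is not acceptable.

Forward: A=8 T=4 G=5 C=4 → Tm = 2·12 + 4·9 = 60°C.
Reverse: A=6 T=2 G=3 C=6 → Tm = 2·8 + 4·9 = 52°C.
|ΔTm| = |60 − 52| = 8°C, > 4°C.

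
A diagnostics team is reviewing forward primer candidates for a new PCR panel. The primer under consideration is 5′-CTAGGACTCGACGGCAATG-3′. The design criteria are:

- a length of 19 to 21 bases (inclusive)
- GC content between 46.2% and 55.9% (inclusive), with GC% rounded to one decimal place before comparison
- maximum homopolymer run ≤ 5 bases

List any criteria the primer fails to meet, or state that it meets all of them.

Base counts: A=5, T=3, G=6, C=5 (length 19).
length: length 19 ✓
GC content: GC 11/19 = 57.9%, outside 46.2–55.9% ✗
homopolymer run: longest run = 2 ✓

Fails: GC content.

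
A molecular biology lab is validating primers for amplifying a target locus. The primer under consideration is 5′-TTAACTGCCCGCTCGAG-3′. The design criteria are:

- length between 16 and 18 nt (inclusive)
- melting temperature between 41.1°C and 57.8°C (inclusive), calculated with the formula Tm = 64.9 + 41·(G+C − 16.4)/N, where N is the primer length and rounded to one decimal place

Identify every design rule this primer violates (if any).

Base counts: A=3, T=4, G=4, C=6 (length 17).
length: length 17 ✓
Tm: Tm = 64.9 + 41·(10 − 16.4)/17 = 49.5°C ✓

Meets all criteria.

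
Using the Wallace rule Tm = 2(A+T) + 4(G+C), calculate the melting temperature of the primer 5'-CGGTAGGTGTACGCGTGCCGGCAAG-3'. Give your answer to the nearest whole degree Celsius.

84°C

Base counts: A=4, T=4, G=11, C=6 (length 25).
Tm = 2·(4+4) + 4·(11+6) = 2·8 + 4·17 = 16 + 68 = 84°C.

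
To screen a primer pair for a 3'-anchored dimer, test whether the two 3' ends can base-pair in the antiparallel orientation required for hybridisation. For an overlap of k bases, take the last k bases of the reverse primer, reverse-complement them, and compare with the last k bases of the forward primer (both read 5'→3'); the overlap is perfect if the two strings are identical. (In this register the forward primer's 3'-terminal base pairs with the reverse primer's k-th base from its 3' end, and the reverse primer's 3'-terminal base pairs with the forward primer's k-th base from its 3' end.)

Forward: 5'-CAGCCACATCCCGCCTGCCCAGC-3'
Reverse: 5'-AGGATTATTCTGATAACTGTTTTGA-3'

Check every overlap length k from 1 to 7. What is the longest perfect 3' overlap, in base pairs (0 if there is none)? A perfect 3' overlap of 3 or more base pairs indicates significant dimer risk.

Last 7 bases (5'→3') — forward …GCCCAGC, reverse …GTTTTGA.
Reverse complement of the reverse primer's last 7 bases: TCAAAAC; its first k bases are the reverse complement of the reverse primer's last k bases, so a perfect k-base overlap needs the forward primer's last k bases to equal them.
Comparing (forward last k vs required): k=1: C vs T ✗; k=2: GC vs TC ✗; k=3: AGC vs TCA ✗; k=4: CAGC vs TCAA ✗; k=5: CCAGC vs TCAAA ✗; k=6: CCCAGC vs TCAAAA ✗; k=7: GCCCAGC vs TCAAAAC ✗.
No overlap length from 1 to 7 is perfect, so the longest perfect 3' overlap is 0.

Longest perfect overlap: 0 complementary base pairs; below the dimer-risk threshold (threshold 3).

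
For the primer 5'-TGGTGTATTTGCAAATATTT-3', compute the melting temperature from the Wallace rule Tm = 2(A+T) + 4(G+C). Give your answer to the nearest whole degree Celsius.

50°C

Base counts: A=5, T=10, G=4, C=1 (length 20).
Tm = 2·(5+10) + 4·(4+1) = 2·15 + 4·5 = 30 + 20 = 50°C.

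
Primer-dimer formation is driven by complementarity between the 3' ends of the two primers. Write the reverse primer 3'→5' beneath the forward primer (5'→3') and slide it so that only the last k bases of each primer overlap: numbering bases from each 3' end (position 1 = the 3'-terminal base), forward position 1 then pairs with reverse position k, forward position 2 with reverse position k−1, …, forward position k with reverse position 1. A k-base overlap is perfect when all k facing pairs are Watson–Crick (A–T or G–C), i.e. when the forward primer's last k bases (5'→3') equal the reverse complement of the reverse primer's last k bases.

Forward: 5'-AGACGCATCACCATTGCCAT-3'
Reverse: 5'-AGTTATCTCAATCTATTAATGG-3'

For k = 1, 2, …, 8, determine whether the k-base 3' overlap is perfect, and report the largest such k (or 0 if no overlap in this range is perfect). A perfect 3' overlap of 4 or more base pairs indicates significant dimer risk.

Longest perfect overlap: 4 complementary base pairs; significant dimer risk (threshold 4).

Last 8 bases (5'→3') — forward …ATTGCCAT, reverse …ATTAATGG.
Reverse complement of the reverse primer's last 8 bases: CCATTAAT; its first k bases are the reverse complement of the reverse primer's last k bases, so a perfect k-base overlap needs the forward primer's last k bases to equal them.
Comparing (forward last k vs required): k=1: T vs C ✗; k=2: AT vs CC ✗; k=3: CAT vs CCA ✗; k=4: CCAT vs CCAT ✓; k=5: GCCAT vs CCATT ✗; k=6: TGCCAT vs CCATTA ✗; k=7: TTGCCAT vs CCATTAA ✗; k=8: ATTGCCAT vs CCATTAAT ✗.
Only k = 4 is perfect, so the longest perfect 3' overlap is 4.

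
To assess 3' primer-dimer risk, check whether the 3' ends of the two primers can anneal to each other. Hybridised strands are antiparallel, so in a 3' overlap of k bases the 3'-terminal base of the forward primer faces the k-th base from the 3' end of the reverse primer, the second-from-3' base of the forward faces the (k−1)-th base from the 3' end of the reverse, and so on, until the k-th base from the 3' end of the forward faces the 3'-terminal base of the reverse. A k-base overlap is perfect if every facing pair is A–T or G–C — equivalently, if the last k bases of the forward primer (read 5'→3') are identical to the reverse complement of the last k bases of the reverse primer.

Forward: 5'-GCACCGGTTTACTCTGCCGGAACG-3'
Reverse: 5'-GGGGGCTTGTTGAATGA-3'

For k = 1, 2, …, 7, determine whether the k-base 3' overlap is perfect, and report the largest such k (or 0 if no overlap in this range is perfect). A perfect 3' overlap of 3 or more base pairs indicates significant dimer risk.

Longest perfect overlap: 0 complementary base pairs; below the dimer-risk threshold (threshold 3).

Last 7 bases (5'→3') — forward …CGGAACG, reverse …TGAATGA.
Reverse complement of the reverse primer's last 7 bases: TCATTCA; its first k bases are the reverse complement of the reverse primer's last k bases, so a perfect k-base overlap needs the forward primer's last k bases to equal them.
Comparing (forward last k vs required): k=1: G vs T ✗; k=2: CG vs TC ✗; k=3: ACG vs TCA ✗; k=4: AACG vs TCAT ✗; k=5: GAACG vs TCATT ✗; k=6: GGAACG vs TCATTC ✗; k=7: CGGAACG vs TCATTCA ✗.
No overlap length from 1 to 7 is perfect, so the longest perfect 3' overlap is 0.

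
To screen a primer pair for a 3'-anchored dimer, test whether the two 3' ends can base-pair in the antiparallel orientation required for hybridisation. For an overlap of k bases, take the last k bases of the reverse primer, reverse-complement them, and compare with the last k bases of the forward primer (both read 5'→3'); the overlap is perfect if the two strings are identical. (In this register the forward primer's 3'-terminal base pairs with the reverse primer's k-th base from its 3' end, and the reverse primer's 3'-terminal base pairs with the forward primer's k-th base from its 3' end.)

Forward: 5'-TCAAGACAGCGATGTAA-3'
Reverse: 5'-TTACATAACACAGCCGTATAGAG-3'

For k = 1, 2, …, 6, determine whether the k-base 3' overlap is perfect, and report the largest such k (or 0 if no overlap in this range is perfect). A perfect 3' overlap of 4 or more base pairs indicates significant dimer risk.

Last 6 bases (5'→3') — forward …ATGTAA, reverse …ATAGAG.
Reverse complement of the reverse primer's last 6 bases: CTCTAT; its first k bases are the reverse complement of the reverse primer's last k bases, so a perfect k-base overlap needs the forward primer's last k bases to equal them.
Comparing (forward last k vs required): k=1: A vs C ✗; k=2: AA vs CT ✗; k=3: TAA vs CTC ✗; k=4: GTAA vs CTCT ✗; k=5: TGTAA vs CTCTA ✗; k=6: ATGTAA vs CTCTAT ✗.
No overlap length from 1 to 6 is perfect, so the longest perfect 3' overlap is 0.

Longest perfect overlap: 0 complementary base pairs; below the dimer-risk threshold (threshold 4).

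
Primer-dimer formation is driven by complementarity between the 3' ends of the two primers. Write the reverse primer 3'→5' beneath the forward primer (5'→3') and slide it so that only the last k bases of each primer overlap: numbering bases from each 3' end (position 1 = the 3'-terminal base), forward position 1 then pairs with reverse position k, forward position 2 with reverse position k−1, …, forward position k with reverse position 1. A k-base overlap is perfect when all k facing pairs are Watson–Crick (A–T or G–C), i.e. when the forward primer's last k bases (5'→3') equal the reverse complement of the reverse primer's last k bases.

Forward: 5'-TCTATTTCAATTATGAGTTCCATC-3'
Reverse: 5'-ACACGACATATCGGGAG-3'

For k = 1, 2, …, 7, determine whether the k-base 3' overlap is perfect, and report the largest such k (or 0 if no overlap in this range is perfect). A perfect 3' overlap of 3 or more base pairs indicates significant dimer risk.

Longest perfect overlap: 1 complementary base pair; below the dimer-risk threshold (threshold 3).

Last 7 bases (5'→3') — forward …TTCCATC, reverse …TCGGGAG.
Reverse complement of the reverse primer's last 7 bases: CTCCCGA; its first k bases are the reverse complement of the reverse primer's last k bases, so a perfect k-base overlap needs the forward primer's last k bases to equal them.
Comparing (forward last k vs required): k=1: C vs C ✓; k=2: TC vs CT ✗; k=3: ATC vs CTC ✗; k=4: CATC vs CTCC ✗; k=5: CCATC vs CTCCC ✗; k=6: TCCATC vs CTCCCG ✗; k=7: TTCCATC vs CTCCCGA ✗.
Only k = 1 is perfect, so the longest perfect 3' overlap is 1.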